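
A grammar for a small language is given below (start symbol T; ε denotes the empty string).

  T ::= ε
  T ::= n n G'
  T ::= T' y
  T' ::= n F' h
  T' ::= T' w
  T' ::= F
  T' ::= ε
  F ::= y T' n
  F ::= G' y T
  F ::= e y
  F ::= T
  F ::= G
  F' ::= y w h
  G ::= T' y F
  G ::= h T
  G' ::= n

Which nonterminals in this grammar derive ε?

{ F, T, T' }

Directly nullable (have an ε-production): T, T'.
F ::= T with every symbol nullable, so F is nullable.
No other nonterminal has a production whose RHS symbols are all nullable.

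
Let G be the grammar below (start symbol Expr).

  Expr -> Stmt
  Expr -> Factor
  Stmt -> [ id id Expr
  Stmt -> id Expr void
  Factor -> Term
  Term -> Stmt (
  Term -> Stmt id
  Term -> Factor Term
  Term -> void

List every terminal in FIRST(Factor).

From Factor -> Term: add FIRST(Term) = { [, id, void }.
Union: FIRST(Factor) = { [, id, void }.

{ [, id, void }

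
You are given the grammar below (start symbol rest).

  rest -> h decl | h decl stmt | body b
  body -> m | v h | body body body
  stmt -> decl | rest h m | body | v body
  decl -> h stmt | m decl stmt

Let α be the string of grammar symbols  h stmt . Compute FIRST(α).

{ h }

h is a terminal; add {h} and stop.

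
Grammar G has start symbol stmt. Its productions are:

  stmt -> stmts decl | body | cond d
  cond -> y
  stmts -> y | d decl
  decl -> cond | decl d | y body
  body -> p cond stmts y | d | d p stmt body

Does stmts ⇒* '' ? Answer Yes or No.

No

No nonterminal in this grammar is nullable.
No production of stmts has an RHS whose symbols are all nullable, so stmts is not nullable.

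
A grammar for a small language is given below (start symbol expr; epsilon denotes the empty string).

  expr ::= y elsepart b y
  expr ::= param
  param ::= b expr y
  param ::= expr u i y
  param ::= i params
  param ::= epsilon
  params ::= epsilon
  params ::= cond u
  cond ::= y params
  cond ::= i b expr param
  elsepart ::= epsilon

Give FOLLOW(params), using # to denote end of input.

{ #, b, i, u, y }

In param ::= i params: params is at the end, add FOLLOW(param) = { #, b, i, u, y }.
In cond ::= y params: params is at the end, add FOLLOW(cond) = { u }.
Union: FOLLOW(params) = { #, b, i, u, y }.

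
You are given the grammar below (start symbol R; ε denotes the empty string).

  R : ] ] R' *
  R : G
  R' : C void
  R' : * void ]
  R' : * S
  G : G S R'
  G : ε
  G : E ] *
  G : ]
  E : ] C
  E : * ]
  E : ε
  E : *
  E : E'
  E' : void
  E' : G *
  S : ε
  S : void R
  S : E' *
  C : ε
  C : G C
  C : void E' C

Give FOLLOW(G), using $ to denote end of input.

{ $, *, ], void }

In R : G: G is at the end, add FOLLOW(R) = { $, *, ], void }.
In G : G S R': add FIRST(S R') = { *, ], void }.
In E' : G *: add FIRST(*) = { * }.
In C : G C: add FIRST(C)\{ε} = { *, ], void }.
  Since C is nullable, also add FOLLOW(C) = { ], void }.
Union: FOLLOW(G) = { $, *, ], void }.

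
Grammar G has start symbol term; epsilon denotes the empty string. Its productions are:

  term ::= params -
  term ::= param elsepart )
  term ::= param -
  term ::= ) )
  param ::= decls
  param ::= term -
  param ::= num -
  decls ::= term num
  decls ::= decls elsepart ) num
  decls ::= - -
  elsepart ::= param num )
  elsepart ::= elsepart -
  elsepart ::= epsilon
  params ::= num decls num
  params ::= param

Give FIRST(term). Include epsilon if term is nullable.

{ ), -, num }

From term ::= params -: add FIRST(params) = { ), -, num }.
From term ::= param elsepart ): add FIRST(param) = { ), -, num }.
From term ::= param -: add FIRST(param) = { ), -, num }.
term ::= ) ) contributes {)}.
Union: FIRST(term) = { ), -, num }.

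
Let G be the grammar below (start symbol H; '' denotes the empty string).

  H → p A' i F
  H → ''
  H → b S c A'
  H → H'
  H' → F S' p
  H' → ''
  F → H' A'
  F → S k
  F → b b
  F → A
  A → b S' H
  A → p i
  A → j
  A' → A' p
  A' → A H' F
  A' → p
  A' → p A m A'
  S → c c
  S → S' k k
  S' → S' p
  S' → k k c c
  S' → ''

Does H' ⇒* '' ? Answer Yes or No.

Yes

H' has an ''-production, so H' ⇒ ''.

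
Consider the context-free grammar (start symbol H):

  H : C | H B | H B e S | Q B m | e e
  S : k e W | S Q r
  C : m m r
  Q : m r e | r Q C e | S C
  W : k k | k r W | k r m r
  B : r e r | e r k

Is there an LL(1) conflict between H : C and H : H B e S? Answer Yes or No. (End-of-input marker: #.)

Yes

FIRST(C) = { m } and FIRST(H B e S) = { e, k, m, r }.
Both contain m, so the two alternatives are not disjoint — LL(1) conflict.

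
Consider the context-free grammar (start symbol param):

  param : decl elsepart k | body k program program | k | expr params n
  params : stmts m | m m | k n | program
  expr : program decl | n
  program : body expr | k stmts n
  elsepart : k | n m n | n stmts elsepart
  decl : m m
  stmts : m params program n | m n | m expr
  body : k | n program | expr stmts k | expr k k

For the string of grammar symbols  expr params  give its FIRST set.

Add FIRST(expr) = { k, n }; expr is not nullable, stop.

{ k, n }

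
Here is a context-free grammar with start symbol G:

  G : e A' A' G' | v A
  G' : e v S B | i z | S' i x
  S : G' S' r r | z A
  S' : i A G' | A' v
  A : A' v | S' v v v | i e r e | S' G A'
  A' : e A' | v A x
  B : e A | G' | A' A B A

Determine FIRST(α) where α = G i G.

Add FIRST(G) = { e, v }; G is not nullable, stop.

{ e, v }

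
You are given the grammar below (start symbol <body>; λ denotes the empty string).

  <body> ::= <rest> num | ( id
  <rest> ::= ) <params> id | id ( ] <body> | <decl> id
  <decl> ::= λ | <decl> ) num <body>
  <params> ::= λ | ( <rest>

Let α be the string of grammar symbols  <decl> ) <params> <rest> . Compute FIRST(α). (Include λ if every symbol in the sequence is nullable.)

Add FIRST(<decl>)\{λ} = { ) }; <decl> is nullable, continue.
) is a terminal; add {)} and stop.

{ ) }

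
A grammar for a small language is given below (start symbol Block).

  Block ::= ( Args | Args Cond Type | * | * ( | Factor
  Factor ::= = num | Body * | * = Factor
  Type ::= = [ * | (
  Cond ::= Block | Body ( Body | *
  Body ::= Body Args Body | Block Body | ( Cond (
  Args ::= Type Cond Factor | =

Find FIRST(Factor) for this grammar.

Factor ::= = num contributes {=}.
From Factor ::= Body *: add FIRST(Body) = { (, *, = }.
Factor ::= * = Factor contributes {*}.
Union: FIRST(Factor) = { (, *, = }.

{ (, *, = }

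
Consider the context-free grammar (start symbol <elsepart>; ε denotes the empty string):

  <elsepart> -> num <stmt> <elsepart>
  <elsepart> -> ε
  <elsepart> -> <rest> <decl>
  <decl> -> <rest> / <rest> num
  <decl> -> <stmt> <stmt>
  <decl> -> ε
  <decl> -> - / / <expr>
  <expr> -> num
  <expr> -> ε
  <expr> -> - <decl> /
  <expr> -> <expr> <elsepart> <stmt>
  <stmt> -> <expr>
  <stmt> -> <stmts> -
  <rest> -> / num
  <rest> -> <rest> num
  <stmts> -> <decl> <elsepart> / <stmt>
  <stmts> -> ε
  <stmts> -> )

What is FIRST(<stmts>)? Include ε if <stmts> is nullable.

From <stmts> -> <decl> <elsepart> / <stmt>: <decl>, <elsepart> nullable, take FIRST(<decl>) ∪ FIRST(<elsepart>) ∪ {/} = { ), -, /, num }.
<stmts> -> ε contributes ε.
<stmts> -> ) contributes {)}.
Union: FIRST(<stmts>) = { ), -, /, num, ε }.

{ ), -, /, num, ε }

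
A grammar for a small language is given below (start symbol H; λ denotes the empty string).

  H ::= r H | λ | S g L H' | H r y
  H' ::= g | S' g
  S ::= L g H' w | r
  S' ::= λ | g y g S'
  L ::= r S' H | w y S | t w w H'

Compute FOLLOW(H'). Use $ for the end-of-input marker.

In H ::= S g L H': H' is at the end, add FOLLOW(H) = { $, g, r }.
In S ::= L g H' w: add FIRST(w) = { w }.
In L ::= t w w H': H' is at the end, add FOLLOW(L) = { g }.
Union: FOLLOW(H') = { $, g, r, w }.

{ $, g, r, w }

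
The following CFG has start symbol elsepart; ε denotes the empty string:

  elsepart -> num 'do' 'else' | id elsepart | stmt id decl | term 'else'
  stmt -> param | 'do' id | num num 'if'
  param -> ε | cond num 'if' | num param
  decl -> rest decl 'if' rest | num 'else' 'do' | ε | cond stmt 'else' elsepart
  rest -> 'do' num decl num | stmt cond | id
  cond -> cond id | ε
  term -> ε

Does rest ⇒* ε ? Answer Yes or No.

Yes

rest -> stmt cond and each of stmt, cond is nullable, so rest ⇒* ε.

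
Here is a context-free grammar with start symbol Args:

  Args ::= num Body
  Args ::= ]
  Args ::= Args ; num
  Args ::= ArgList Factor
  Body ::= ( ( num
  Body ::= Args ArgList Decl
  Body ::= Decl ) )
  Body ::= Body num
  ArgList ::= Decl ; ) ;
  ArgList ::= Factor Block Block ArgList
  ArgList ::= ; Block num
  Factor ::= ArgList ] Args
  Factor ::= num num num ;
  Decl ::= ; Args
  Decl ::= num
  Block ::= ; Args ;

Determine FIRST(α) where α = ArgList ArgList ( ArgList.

Add FIRST(ArgList) = { ;, num }; ArgList is not nullable, stop.

{ ;, num }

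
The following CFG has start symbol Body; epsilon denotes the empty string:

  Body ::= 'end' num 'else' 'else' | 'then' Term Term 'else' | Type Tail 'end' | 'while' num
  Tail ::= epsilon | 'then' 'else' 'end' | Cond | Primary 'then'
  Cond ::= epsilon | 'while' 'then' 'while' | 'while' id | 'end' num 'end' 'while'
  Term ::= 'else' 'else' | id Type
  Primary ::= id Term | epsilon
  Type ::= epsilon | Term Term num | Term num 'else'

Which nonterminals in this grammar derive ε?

{ Cond, Primary, Tail, Type }

Directly nullable (have an epsilon-production): Tail, Cond, Primary, Type.
No other nonterminal has a production whose RHS symbols are all nullable.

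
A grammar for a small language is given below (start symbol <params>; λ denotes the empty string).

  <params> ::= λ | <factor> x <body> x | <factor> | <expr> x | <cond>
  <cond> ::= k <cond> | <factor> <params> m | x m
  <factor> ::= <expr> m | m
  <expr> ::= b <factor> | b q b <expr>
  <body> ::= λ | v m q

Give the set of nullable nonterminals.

Directly nullable (have an λ-production): <params>, <body>.
No other nonterminal has a production whose RHS symbols are all nullable.

{ <body>, <params> }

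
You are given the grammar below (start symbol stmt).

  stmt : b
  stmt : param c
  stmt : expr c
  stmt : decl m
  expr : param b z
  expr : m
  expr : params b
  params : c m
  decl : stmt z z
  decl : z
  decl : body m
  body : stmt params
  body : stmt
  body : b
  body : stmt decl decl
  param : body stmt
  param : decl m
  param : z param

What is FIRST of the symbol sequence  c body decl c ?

{ c }

c is a terminal; add {c} and stop.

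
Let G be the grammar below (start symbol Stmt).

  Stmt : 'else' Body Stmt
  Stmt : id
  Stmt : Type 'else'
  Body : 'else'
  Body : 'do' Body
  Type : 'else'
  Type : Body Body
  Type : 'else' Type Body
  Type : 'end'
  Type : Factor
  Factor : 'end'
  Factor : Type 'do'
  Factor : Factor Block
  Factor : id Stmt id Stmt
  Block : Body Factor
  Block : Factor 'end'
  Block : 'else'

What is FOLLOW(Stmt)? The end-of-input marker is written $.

{ $, 'do', 'else', 'end', id }

Stmt is the start symbol, so $ ∈ FOLLOW(Stmt).
In Stmt : 'else' Body Stmt: Stmt is at the end, add FOLLOW(Stmt) = { $, 'do', 'else', 'end', id }.
In Factor : id Stmt id Stmt: add FIRST(id Stmt) = { id }.
In Factor : id Stmt id Stmt: Stmt is at the end, add FOLLOW(Factor) = { 'do', 'else', 'end', id }.
Union: FOLLOW(Stmt) = { $, 'do', 'else', 'end', id }.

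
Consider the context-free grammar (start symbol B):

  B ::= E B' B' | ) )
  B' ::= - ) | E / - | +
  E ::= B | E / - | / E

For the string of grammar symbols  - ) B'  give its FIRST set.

{ - }

- is a terminal; add {-} and stop.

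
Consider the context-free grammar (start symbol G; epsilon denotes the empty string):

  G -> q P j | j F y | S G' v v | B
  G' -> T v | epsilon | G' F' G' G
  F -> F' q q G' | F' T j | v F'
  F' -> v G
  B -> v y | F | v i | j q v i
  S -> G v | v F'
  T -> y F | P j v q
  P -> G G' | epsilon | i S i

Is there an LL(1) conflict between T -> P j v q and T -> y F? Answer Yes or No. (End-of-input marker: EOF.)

No

FIRST(P j v q) = { i, j, q, v } and FIRST(y F) = { y }.
The FIRST sets are disjoint and neither alternative is nullable — no conflict.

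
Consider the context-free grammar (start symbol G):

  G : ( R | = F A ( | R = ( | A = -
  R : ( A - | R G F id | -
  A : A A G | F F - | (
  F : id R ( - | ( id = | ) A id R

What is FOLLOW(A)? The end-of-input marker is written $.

In G : = F A (: add FIRST(() = { ( }.
In G : A = -: add FIRST(= -) = { = }.
In R : ( A -: add FIRST(-) = { - }.
In A : A A G: add FIRST(A G) = { (, ), id }.
In A : A A G: add FIRST(G) = { (, ), -, =, id }.
In F : ) A id R: add FIRST(id R) = { id }.
Union: FOLLOW(A) = { (, ), -, =, id }.

{ (, ), -, =, id }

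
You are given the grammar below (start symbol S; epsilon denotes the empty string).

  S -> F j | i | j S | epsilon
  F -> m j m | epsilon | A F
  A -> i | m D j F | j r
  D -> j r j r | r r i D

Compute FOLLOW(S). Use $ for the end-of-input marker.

{ $ }

S is the start symbol, so $ ∈ FOLLOW(S).
In S -> j S: S is at the end, add FOLLOW(S) = { $ }.
Union: FOLLOW(S) = { $ }.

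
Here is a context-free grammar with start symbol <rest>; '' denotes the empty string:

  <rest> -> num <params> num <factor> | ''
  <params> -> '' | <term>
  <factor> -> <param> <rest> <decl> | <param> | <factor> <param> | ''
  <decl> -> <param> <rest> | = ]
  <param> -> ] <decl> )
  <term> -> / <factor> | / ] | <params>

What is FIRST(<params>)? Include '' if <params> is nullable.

<params> -> '' contributes ''.
From <params> -> <term>: add FIRST(<term>) = { /, '' } (including '' since <term> is nullable).
Union: FIRST(<params>) = { /, '' }.

{ /, '' }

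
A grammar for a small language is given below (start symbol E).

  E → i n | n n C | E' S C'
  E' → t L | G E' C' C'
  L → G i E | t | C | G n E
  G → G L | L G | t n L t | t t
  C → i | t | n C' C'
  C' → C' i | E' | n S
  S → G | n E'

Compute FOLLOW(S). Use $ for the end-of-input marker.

{ $, i, n, t }

In E → E' S C': add FIRST(C') = { i, n, t }.
In C' → n S: S is at the end, add FOLLOW(C') = { $, i, n, t }.
Union: FOLLOW(S) = { $, i, n, t }.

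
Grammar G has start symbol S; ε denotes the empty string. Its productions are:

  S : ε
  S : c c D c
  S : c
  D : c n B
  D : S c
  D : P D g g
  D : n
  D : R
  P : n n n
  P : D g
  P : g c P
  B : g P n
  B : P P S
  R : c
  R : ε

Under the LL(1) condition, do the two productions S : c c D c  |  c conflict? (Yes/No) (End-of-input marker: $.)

Yes

FIRST(c c D c) = { c } and FIRST(c) = { c }.
Both contain c, so the two alternatives are not disjoint — LL(1) conflict.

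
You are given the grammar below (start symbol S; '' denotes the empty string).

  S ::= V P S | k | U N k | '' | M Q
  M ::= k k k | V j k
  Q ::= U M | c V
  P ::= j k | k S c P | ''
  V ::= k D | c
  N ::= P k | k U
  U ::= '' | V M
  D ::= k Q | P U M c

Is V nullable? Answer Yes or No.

No

Nullable nonterminals: P, S, U.
No production of V has an RHS whose symbols are all nullable, so V is not nullable.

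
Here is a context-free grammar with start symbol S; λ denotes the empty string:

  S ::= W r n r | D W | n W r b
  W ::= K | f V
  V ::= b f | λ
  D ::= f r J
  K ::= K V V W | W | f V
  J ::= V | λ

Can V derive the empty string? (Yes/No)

V has an λ-production, so V ⇒ λ.

Yes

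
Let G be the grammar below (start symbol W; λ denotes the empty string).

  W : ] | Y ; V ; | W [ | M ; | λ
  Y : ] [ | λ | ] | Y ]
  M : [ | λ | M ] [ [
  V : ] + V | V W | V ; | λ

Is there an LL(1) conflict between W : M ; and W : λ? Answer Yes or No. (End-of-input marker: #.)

Yes

FIRST(M ;) = { ;, [, ] } and FIRST(λ) = { λ }.
The second alternative is nullable and FOLLOW(W) = { #, ;, [, ] } shares ; with FIRST of the first — conflict.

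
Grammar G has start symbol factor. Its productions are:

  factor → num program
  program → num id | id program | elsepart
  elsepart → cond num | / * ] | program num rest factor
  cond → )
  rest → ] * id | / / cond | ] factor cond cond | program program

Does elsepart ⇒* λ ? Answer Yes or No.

No

No nonterminal in this grammar is nullable.
No production of elsepart has an RHS whose symbols are all nullable, so elsepart is not nullable.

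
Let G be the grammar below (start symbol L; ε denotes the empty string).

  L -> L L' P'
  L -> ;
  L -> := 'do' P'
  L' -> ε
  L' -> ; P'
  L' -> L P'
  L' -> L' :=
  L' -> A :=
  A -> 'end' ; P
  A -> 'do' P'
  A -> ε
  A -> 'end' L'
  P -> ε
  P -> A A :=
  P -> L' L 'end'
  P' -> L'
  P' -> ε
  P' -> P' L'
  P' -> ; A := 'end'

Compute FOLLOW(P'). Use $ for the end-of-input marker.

In L -> L L' P': P' is at the end, add FOLLOW(L) = { $, 'do', 'end', :=, ; }.
In L -> := 'do' P': P' is at the end, add FOLLOW(L) = { $, 'do', 'end', :=, ; }.
In L' -> ; P': P' is at the end, add FOLLOW(L') = { $, 'do', 'end', :=, ; }.
In L' -> L P': P' is at the end, add FOLLOW(L') = { $, 'do', 'end', :=, ; }.
In A -> 'do' P': P' is at the end, add FOLLOW(A) = { 'do', 'end', := }.
In P' -> P' L': add FIRST(L')\{ε} = { 'do', 'end', :=, ; }.
  Since L' is nullable, also add FOLLOW(P') = { $, 'do', 'end', :=, ; }.
Union: FOLLOW(P') = { $, 'do', 'end', :=, ; }.

{ $, 'do', 'end', :=, ; }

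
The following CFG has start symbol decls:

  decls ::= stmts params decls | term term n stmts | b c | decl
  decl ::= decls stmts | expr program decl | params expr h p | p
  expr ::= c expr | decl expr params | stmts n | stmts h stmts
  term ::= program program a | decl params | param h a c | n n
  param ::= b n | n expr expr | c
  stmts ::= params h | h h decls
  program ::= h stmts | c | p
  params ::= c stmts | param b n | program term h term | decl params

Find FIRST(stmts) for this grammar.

{ b, c, h, n, p }

From stmts ::= params h: add FIRST(params) = { b, c, h, n, p }.
stmts ::= h h decls contributes {h}.
Union: FIRST(stmts) = { b, c, h, n, p }.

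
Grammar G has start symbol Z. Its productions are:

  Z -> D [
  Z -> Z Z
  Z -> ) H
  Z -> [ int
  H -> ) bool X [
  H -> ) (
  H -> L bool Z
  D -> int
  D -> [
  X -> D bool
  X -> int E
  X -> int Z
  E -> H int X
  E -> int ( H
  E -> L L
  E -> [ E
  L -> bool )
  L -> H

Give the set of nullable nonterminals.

No nonterminal has an empty production or an RHS whose symbols are all nullable.

{ } (none)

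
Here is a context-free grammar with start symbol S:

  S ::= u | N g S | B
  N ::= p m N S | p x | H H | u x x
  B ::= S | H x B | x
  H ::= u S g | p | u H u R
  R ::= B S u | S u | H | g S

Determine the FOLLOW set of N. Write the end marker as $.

{ g, p, u, x }

In S ::= N g S: add FIRST(g S) = { g }.
In N ::= p m N S: add FIRST(S) = { p, u, x }.
Union: FOLLOW(N) = { g, p, u, x }.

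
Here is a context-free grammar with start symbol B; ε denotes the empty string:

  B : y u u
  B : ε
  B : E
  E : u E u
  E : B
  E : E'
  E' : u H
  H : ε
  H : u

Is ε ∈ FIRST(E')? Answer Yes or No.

No

Nullable nonterminals: B, E, H.
No production of E' has an RHS whose symbols are all nullable, so E' is not nullable.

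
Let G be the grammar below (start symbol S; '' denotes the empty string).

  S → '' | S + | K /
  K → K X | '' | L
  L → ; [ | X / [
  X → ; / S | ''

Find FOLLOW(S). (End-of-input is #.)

S is the start symbol, so # ∈ FOLLOW(S).
In S → S +: add FIRST(+) = { + }.
In X → ; / S: S is at the end, add FOLLOW(X) = { /, ; }.
Union: FOLLOW(S) = { #, +, /, ; }.

{ #, +, /, ; }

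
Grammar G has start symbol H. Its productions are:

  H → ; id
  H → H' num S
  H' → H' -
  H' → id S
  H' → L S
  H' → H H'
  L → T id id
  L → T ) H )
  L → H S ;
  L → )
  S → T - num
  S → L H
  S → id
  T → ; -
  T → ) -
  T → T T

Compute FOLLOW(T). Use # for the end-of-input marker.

In L → T id id: add FIRST(id id) = { id }.
In L → T ) H ): add FIRST() H )) = { ) }.
In S → T - num: add FIRST(- num) = { - }.
In T → T T: add FIRST(T) = { ), ; }.
In T → T T: T is at the end, add FOLLOW(T) = { ), -, ;, id }.
Union: FOLLOW(T) = { ), -, ;, id }.

{ ), -, ;, id }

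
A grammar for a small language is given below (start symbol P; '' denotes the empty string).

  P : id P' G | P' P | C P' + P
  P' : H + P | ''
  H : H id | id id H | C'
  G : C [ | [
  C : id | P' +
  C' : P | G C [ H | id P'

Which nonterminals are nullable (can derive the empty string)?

{ P' }

Directly nullable (have an ''-production): P'.
No other nonterminal has a production whose RHS symbols are all nullable.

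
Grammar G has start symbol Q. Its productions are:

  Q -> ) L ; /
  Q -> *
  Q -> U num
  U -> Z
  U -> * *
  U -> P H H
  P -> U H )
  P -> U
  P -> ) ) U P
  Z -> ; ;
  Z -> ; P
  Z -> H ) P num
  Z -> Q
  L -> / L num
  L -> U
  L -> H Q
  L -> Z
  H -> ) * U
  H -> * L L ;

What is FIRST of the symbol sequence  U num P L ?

{ ), *, ; }

Add FIRST(U) = { ), *, ; }; U is not nullable, stop.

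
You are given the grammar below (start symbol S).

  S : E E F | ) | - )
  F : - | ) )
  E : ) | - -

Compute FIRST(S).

From S : E E F: add FIRST(E) = { ), - }.
S : ) contributes {)}.
S : - ) contributes {-}.
Union: FIRST(S) = { ), - }.

{ ), - }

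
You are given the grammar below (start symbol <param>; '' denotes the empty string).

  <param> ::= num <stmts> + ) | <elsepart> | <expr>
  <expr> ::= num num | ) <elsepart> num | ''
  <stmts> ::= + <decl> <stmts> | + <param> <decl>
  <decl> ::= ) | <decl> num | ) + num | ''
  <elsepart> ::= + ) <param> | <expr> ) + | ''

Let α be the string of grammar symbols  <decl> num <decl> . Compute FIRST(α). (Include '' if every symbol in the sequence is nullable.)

{ ), num }

Add FIRST(<decl>)\{''} = { ), num }; <decl> is nullable, continue.
num is a terminal; add {num} and stop.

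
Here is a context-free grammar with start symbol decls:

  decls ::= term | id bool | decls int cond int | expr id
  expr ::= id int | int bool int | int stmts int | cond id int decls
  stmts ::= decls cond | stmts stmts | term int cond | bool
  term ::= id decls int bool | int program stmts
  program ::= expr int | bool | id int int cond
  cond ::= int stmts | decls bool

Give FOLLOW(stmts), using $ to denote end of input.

In expr ::= int stmts int: add FIRST(int) = { int }.
In stmts ::= stmts stmts: add FIRST(stmts) = { bool, id, int }.
In stmts ::= stmts stmts: stmts is at the end, add FOLLOW(stmts) = { $, bool, id, int }.
In term ::= int program stmts: stmts is at the end, add FOLLOW(term) = { $, bool, id, int }.
In cond ::= int stmts: stmts is at the end, add FOLLOW(cond) = { $, bool, id, int }.
Union: FOLLOW(stmts) = { $, bool, id, int }.

{ $, bool, id, int }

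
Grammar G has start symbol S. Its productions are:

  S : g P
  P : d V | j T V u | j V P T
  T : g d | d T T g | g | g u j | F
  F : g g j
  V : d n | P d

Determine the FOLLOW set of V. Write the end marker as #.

{ #, d, g, j, u }

In P : d V: V is at the end, add FOLLOW(P) = { #, d, g }.
In P : j T V u: add FIRST(u) = { u }.
In P : j V P T: add FIRST(P T) = { d, j }.
Union: FOLLOW(V) = { #, d, g, j, u }.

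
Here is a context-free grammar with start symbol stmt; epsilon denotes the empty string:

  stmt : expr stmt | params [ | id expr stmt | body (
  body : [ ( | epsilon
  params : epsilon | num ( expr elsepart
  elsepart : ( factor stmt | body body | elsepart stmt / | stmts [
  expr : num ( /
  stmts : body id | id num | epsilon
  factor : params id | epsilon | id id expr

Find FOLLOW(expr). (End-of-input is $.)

In stmt : expr stmt: add FIRST(stmt) = { (, [, id, num }.
In stmt : id expr stmt: add FIRST(stmt) = { (, [, id, num }.
In params : num ( expr elsepart: add FIRST(elsepart)\{epsilon} = { (, [, id, num }.
  Since elsepart is nullable, also add FOLLOW(params) = { [, id }.
In factor : id id expr: expr is at the end, add FOLLOW(factor) = { (, [, id, num }.
Union: FOLLOW(expr) = { (, [, id, num }.

{ (, [, id, num }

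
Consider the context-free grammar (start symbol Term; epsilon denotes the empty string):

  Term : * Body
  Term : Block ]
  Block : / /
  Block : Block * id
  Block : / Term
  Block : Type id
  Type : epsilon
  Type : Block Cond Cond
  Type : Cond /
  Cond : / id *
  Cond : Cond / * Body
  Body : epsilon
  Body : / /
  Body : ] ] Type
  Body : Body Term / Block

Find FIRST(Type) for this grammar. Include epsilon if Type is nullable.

Type : epsilon contributes epsilon.
From Type : Block Cond Cond: add FIRST(Block) = { /, id }.
From Type : Cond /: add FIRST(Cond) = { / }.
Union: FIRST(Type) = { /, id, epsilon }.

{ /, id, epsilon }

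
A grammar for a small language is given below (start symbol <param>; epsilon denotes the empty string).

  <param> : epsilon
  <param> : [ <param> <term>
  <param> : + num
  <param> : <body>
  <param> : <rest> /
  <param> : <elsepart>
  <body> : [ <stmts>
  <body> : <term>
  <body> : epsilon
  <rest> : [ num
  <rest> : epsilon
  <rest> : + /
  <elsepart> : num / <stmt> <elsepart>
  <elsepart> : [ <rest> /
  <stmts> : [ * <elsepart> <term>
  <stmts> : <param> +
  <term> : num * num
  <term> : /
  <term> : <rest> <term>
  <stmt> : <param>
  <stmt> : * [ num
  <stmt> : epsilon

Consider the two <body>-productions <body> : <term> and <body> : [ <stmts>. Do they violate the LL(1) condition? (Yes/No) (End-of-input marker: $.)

Yes

FIRST(<term>) = { +, /, [, num } and FIRST([ <stmts>) = { [ }.
Both contain [, so the two alternatives are not disjoint — LL(1) conflict.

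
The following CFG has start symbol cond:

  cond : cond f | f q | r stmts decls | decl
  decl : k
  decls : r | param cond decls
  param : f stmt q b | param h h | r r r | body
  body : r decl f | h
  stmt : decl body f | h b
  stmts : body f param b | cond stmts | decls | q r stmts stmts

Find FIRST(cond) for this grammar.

{ f, k, r }

From cond : cond f: add FIRST(cond) = { f, k, r }.
cond : f q contributes {f}.
cond : r stmts decls contributes {r}.
From cond : decl: add FIRST(decl) = { k }.
Union: FIRST(cond) = { f, k, r }.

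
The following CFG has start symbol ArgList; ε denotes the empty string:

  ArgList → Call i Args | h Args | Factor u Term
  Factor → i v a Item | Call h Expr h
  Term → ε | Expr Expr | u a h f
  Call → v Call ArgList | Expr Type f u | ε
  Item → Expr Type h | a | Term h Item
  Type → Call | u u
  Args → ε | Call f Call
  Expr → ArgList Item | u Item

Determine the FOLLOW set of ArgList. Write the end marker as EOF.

{ EOF, a, f, h, i, u, v }

ArgList is the start symbol, so EOF ∈ FOLLOW(ArgList).
In Call → v Call ArgList: ArgList is at the end, add FOLLOW(Call) = { EOF, a, f, h, i, u, v }.
In Expr → ArgList Item: add FIRST(Item) = { a, h, i, u, v }.
Union: FOLLOW(ArgList) = { EOF, a, f, h, i, u, v }.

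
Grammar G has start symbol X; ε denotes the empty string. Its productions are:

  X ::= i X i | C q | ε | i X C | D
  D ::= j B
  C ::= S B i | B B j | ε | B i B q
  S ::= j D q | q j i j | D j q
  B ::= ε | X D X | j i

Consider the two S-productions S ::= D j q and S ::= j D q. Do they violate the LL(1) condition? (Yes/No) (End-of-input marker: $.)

FIRST(D j q) = { j } and FIRST(j D q) = { j }.
Both contain j, so the two alternatives are not disjoint — LL(1) conflict.

Yes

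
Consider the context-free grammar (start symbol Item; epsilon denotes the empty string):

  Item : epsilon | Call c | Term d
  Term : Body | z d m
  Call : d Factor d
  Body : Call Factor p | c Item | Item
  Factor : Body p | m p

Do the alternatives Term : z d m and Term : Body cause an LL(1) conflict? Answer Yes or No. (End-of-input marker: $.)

FIRST(z d m) = { z } and FIRST(Body) = { c, d, z, epsilon }.
Both contain z, so the two alternatives are not disjoint — LL(1) conflict.

Yes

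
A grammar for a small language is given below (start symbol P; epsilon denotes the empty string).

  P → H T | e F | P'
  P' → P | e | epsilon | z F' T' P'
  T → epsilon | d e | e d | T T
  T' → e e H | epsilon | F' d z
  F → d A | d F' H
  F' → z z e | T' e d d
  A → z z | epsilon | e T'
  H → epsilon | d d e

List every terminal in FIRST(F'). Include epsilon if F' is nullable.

F' → z z e contributes {z}.
From F' → T' e d d: T' nullable, take FIRST(T') ∪ {e} = { e, z }.
Union: FIRST(F') = { e, z }.

{ e, z }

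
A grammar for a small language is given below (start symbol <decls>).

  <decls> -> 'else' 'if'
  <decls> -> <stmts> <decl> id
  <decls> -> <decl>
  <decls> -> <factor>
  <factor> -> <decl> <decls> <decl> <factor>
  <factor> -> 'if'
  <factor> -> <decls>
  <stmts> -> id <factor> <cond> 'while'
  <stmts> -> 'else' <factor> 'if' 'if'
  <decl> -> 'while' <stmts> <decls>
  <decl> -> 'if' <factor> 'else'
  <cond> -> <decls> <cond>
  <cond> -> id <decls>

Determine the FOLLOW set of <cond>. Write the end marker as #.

In <stmts> -> id <factor> <cond> 'while': add FIRST('while') = { 'while' }.
In <cond> -> <decls> <cond>: <cond> is at the end, add FOLLOW(<cond>) = { 'while' }.
Union: FOLLOW(<cond>) = { 'while' }.

{ 'while' }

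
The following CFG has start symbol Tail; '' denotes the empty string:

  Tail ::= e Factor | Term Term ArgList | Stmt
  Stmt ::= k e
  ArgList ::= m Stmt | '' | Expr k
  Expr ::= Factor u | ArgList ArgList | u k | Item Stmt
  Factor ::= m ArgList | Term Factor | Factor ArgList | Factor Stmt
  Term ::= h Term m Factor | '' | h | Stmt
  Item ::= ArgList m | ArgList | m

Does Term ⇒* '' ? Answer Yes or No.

Yes

Term has an ''-production, so Term ⇒ ''.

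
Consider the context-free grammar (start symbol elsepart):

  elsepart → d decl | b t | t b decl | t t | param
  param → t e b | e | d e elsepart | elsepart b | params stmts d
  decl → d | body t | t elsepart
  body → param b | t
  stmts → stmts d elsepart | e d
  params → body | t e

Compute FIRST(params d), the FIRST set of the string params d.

{ b, d, e, t }

Add FIRST(params) = { b, d, e, t }; params is not nullable, stop.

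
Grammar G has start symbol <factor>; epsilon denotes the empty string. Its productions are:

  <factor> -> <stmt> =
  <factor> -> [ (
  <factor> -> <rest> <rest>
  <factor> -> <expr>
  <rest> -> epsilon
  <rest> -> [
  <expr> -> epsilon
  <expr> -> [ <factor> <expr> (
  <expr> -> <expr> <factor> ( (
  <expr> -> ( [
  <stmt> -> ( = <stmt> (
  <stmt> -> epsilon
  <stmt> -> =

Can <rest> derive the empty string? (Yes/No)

Yes

<rest> has an epsilon-production, so <rest> ⇒ epsilon.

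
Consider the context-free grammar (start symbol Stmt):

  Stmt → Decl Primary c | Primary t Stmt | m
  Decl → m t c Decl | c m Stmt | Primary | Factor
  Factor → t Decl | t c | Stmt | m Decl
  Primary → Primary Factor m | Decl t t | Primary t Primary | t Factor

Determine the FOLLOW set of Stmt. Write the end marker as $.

Stmt is the start symbol, so $ ∈ FOLLOW(Stmt).
In Stmt → Primary t Stmt: Stmt is at the end, add FOLLOW(Stmt) = { $, c, m, t }.
In Decl → c m Stmt: Stmt is at the end, add FOLLOW(Decl) = { c, m, t }.
In Factor → Stmt: Stmt is at the end, add FOLLOW(Factor) = { c, m, t }.
Union: FOLLOW(Stmt) = { $, c, m, t }.

{ $, c, m, t }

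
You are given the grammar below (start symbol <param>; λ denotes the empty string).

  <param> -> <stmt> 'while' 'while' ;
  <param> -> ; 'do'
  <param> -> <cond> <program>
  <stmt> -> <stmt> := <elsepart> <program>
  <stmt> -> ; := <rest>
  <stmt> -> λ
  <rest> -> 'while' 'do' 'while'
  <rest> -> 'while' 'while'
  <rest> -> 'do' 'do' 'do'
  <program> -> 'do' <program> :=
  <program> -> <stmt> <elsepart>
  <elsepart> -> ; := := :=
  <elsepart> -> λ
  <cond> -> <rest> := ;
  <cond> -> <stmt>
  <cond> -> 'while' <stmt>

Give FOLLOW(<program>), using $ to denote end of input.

In <param> -> <cond> <program>: <program> is at the end, add FOLLOW(<param>) = { $ }.
In <stmt> -> <stmt> := <elsepart> <program>: <program> is at the end, add FOLLOW(<stmt>) = { $, 'do', 'while', :=, ; }.
In <program> -> 'do' <program> :=: add FIRST(:=) = { := }.
Union: FOLLOW(<program>) = { $, 'do', 'while', :=, ; }.

{ $, 'do', 'while', :=, ; }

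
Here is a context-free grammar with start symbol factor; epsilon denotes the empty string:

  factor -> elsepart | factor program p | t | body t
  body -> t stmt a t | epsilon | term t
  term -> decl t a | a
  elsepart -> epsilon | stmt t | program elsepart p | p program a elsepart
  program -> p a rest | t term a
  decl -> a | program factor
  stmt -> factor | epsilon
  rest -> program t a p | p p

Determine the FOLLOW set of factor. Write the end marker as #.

factor is the start symbol, so # ∈ FOLLOW(factor).
In factor -> factor program p: add FIRST(program p) = { p, t }.
In decl -> program factor: factor is at the end, add FOLLOW(decl) = { t }.
In stmt -> factor: factor is at the end, add FOLLOW(stmt) = { a, t }.
Union: FOLLOW(factor) = { #, a, p, t }.

{ #, a, p, t }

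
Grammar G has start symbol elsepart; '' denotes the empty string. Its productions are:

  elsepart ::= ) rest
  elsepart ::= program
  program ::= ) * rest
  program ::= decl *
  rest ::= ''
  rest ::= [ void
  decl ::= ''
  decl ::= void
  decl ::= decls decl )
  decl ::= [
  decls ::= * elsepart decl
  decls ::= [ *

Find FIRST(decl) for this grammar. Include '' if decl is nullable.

{ *, [, void, '' }

decl ::= '' contributes ''.
decl ::= void contributes {void}.
From decl ::= decls decl ): add FIRST(decls) = { *, [ }.
decl ::= [ contributes {[}.
Union: FIRST(decl) = { *, [, void, '' }.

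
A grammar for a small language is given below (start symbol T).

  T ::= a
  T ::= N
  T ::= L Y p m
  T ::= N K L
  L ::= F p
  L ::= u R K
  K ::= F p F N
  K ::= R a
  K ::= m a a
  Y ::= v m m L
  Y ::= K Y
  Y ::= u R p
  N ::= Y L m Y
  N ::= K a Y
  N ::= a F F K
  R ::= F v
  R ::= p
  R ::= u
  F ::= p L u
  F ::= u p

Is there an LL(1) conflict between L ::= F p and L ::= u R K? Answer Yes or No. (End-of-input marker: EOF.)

Yes

FIRST(F p) = { p, u } and FIRST(u R K) = { u }.
Both contain u, so the two alternatives are not disjoint — LL(1) conflict.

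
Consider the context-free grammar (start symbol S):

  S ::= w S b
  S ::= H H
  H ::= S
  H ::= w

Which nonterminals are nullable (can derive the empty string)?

No nonterminal has an empty production or an RHS whose symbols are all nullable.

{ } (none)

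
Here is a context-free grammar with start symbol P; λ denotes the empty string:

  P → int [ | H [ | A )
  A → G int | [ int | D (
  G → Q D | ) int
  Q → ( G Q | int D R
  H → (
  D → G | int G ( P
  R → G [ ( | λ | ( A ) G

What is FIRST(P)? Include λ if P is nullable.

{ (, ), [, int }

P → int [ contributes {int}.
From P → H [: add FIRST(H) = { ( }.
From P → A ): add FIRST(A) = { (, ), [, int }.
Union: FIRST(P) = { (, ), [, int }.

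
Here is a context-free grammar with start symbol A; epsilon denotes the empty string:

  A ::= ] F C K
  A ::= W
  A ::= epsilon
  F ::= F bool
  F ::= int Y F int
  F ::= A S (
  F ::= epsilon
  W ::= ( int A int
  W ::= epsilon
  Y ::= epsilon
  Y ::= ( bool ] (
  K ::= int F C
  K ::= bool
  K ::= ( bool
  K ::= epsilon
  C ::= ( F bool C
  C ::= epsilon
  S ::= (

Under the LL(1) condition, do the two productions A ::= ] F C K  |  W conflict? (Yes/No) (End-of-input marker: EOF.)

No

FIRST(] F C K) = { ] } and FIRST(W) = { (, epsilon }.
The second is nullable but FOLLOW(A) = { EOF, (, int } is disjoint from FIRST of the first.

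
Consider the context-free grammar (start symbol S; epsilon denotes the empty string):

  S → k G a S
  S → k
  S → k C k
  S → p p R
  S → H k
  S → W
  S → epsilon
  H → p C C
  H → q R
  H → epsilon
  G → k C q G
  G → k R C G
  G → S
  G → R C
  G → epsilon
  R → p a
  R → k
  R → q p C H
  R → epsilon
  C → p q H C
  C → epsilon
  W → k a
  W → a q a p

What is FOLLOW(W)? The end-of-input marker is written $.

{ $, a }

In S → W: W is at the end, add FOLLOW(S) = { $, a }.
Union: FOLLOW(W) = { $, a }.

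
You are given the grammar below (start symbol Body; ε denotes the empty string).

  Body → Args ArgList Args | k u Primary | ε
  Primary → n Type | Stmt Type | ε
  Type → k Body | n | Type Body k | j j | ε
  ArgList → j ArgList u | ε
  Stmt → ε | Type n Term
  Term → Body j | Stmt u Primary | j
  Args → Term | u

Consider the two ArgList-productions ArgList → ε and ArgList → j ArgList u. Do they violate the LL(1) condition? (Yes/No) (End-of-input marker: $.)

FIRST(ε) = { ε } and FIRST(j ArgList u) = { j }.
The first alternative is nullable and FOLLOW(ArgList) = { j, k, n, u } shares j with FIRST of the second — conflict.

Yes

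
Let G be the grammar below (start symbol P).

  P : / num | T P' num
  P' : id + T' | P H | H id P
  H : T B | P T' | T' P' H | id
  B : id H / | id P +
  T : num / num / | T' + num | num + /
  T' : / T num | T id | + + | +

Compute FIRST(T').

{ +, /, num }

T' : / T num contributes {/}.
From T' : T id: add FIRST(T) = { +, /, num }.
T' : + + contributes {+}.
T' : + contributes {+}.
Union: FIRST(T') = { +, /, num }.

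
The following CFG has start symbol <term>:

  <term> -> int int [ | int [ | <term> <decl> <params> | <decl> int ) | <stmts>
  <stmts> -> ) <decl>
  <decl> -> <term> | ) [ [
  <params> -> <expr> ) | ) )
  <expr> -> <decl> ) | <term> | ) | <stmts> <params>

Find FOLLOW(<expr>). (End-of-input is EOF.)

In <params> -> <expr> ): add FIRST()) = { ) }.
Union: FOLLOW(<expr>) = { ) }.

{ ) }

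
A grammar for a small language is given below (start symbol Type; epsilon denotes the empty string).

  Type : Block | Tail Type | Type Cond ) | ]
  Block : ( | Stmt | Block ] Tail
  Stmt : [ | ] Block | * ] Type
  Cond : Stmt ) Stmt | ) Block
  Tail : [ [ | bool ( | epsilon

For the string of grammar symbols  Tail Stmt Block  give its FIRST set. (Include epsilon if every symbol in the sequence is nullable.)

Add FIRST(Tail)\{epsilon} = { [, bool }; Tail is nullable, continue.
Add FIRST(Stmt) = { *, [, ] }; Stmt is not nullable, stop.

{ *, [, ], bool }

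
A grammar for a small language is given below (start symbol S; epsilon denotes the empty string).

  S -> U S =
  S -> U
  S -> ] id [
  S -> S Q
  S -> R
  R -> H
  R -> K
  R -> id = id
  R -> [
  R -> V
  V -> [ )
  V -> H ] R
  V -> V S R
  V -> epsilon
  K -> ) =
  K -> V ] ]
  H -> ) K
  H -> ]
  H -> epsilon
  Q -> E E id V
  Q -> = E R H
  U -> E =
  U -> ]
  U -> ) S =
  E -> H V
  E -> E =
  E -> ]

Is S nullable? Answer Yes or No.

S -> R and each of R is nullable, so S ⇒* epsilon.

Yes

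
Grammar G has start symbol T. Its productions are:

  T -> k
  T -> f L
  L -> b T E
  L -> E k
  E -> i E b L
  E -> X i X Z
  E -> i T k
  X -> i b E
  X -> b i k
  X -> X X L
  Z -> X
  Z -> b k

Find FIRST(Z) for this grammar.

From Z -> X: add FIRST(X) = { b, i }.
Z -> b k contributes {b}.
Union: FIRST(Z) = { b, i }.

{ b, i }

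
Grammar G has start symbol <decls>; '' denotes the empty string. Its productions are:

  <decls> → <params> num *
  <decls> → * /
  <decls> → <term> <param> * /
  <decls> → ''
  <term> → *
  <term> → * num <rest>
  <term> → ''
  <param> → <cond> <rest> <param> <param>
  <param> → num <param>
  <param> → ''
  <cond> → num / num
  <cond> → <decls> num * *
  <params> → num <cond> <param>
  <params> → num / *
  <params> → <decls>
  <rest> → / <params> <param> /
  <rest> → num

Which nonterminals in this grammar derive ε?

Directly nullable (have an ''-production): <decls>, <term>, <param>.
<params> → <decls> with every symbol nullable, so <params> is nullable.
No other nonterminal has a production whose RHS symbols are all nullable.

{ <decls>, <param>, <params>, <term> }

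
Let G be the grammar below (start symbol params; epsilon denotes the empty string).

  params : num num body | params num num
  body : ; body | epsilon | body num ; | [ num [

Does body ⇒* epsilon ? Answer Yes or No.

body has an epsilon-production, so body ⇒ epsilon.

Yes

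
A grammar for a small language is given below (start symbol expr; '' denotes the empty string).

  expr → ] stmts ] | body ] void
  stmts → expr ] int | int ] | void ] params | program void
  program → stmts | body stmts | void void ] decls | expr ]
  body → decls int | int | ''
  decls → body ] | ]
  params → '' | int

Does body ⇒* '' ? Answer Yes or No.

Yes

body has an ''-production, so body ⇒ ''.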